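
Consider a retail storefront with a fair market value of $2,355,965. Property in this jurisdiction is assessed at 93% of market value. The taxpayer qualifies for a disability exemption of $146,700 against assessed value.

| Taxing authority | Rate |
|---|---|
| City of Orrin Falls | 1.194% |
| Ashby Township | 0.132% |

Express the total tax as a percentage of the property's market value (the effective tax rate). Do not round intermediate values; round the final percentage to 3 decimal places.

Assessed value = $2,355,965 × 0.93 = $2,191,047.45
Taxable value = $2,191,047.45 − $146,700 = $2,044,347.45
City of Orrin Falls: $2,044,347.45 × 0.01194 = $24,409.508553
Ashby Township: $2,044,347.45 × 0.00132 = $2,698.538634
Total tax = $27,108.047187
Effective rate = $27,108.047187 ÷ $2,355,965 = 1.151% of market value

1.151%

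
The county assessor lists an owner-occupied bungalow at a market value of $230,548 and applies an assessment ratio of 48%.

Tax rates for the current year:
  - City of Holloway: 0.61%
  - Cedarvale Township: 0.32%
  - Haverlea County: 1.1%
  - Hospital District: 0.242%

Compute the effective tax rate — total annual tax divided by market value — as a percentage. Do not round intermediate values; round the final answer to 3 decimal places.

Assessed value = $230,548 × 0.48 = $110,663.04
City of Holloway: $110,663.04 × 0.0061 = $675.044544
Cedarvale Township: $110,663.04 × 0.0032 = $354.121728
Haverlea County: $110,663.04 × 0.011 = $1,217.29344
Hospital District: $110,663.04 × 0.00242 = $267.8045568
Total tax = $2,514.2642688
Effective rate = $2,514.2642688 ÷ $230,548 = 1.091% of market value

1.091%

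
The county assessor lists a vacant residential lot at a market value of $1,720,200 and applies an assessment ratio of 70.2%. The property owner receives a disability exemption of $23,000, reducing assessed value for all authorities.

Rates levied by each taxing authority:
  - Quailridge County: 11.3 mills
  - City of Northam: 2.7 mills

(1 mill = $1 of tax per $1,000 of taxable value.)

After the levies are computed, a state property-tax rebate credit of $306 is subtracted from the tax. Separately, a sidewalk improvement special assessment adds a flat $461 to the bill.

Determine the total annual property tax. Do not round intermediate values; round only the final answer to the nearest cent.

Assessed value = $1,720,200 × 0.702 = $1,207,580.4
Taxable value = $1,207,580.4 − $23,000 = $1,184,580.4
Quailridge County: $1,184,580.4 × 0.0113 = $13,385.75852
City of Northam: $1,184,580.4 × 0.0027 = $3,198.36708
Levies subtotal = $16,584.1256
After credit = $16,584.1256 − $306 = $16,278.1256
Total = $16,278.1256 + $461 = $16,739.1256

$16,739.13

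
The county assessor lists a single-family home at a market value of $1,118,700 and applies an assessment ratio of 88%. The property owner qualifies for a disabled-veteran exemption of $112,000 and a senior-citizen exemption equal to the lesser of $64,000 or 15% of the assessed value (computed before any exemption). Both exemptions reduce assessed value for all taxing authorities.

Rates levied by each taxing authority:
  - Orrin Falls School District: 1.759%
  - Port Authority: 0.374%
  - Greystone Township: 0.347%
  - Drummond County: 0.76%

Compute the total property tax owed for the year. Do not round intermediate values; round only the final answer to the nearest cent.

$26,193.97

Assessed value = $1,118,700 × 0.88 = $984,456
Senior-citizen exemption = min($64,000, 15% × $984,456) = min($64,000, $147,668.4) = $64,000 (dollar cap binds)
Taxable value = $984,456 − $112,000 − $64,000 = $808,456
Orrin Falls School District: $808,456 × 0.01759 = $14,220.74104
Port Authority: $808,456 × 0.00374 = $3,023.62544
Greystone Township: $808,456 × 0.00347 = $2,805.34232
Drummond County: $808,456 × 0.0076 = $6,144.2656
Total = $26,193.9744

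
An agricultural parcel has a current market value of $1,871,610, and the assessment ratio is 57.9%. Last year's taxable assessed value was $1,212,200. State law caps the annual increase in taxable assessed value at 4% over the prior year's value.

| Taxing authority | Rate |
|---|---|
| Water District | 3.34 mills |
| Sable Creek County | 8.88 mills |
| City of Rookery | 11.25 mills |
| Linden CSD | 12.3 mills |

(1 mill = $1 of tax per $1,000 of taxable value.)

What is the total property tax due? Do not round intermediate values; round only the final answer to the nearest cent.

$38,762.60

Uncapped assessed value = $1,871,610 × 0.579 = $1,083,662.19
Cap limit = $1,212,200 × 1.04 = $1,260,688
Taxable assessed value = min($1,083,662.19, $1,260,688) = $1,083,662.19 (cap does not bind)
Water District: $1,083,662.19 × 0.00334 = $3,619.4317146
Sable Creek County: $1,083,662.19 × 0.00888 = $9,622.9202472
City of Rookery: $1,083,662.19 × 0.01125 = $12,191.1996375
Linden CSD: $1,083,662.19 × 0.0123 = $13,329.044937
Total = $38,762.5965363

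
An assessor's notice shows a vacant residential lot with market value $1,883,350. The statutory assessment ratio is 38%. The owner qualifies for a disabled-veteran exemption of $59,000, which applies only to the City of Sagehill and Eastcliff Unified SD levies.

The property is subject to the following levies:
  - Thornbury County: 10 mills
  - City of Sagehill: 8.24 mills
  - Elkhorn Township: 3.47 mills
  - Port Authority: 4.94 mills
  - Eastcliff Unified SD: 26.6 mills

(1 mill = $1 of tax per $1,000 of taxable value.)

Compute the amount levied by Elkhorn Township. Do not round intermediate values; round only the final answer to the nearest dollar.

$2,483

Assessed value = $1,883,350 × 0.38 = $715,673
Elkhorn Township taxable value = $715,673 (exemption does not apply)
Elkhorn Township levy = $715,673 × 0.00347 = $2,483.38531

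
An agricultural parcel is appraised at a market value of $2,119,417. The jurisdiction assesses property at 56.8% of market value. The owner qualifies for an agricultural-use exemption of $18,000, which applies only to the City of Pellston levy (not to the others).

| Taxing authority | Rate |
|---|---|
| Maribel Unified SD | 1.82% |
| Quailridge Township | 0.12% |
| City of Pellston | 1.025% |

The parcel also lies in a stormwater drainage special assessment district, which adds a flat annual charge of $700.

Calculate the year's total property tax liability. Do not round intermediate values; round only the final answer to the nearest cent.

$36,209.03

Assessed value = $2,119,417 × 0.568 = $1,203,828.856
Maribel Unified SD: $1,203,828.856 × 0.0182 = $21,909.6851792
Quailridge Township: $1,203,828.856 × 0.0012 = $1,444.5946272
City of Pellston: ($1,203,828.856 − $18,000) × 0.01025 = $1,185,828.856 × 0.01025 = $12,154.745774
Levies subtotal = $35,509.0255804
Total = $35,509.0255804 + $700 = $36,209.0255804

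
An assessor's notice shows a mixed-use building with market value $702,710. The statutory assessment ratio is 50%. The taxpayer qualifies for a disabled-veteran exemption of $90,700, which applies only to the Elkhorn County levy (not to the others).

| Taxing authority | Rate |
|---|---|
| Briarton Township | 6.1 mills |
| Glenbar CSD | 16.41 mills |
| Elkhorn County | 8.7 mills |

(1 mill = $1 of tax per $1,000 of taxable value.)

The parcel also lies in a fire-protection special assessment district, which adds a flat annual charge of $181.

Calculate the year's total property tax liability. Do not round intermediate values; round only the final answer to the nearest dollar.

$10,358

Assessed value = $702,710 × 0.5 = $351,355
Briarton Township: $351,355 × 0.0061 = $2,143.2655
Glenbar CSD: $351,355 × 0.01641 = $5,765.73555
Elkhorn County: ($351,355 − $90,700) × 0.0087 = $260,655 × 0.0087 = $2,267.6985
Levies subtotal = $10,176.69955
Total = $10,176.69955 + $181 = $10,357.69955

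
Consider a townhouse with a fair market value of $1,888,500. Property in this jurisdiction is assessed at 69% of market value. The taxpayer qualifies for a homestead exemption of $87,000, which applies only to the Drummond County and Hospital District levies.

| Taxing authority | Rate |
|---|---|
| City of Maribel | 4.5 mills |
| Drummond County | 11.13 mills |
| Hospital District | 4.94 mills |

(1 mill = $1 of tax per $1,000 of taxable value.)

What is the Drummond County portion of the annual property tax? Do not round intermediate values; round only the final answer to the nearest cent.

Assessed value = $1,888,500 × 0.69 = $1,303,065
Drummond County taxable value = $1,303,065 − $87,000 = $1,216,065
Drummond County levy = $1,216,065 × 0.01113 = $13,534.80345

$13,534.80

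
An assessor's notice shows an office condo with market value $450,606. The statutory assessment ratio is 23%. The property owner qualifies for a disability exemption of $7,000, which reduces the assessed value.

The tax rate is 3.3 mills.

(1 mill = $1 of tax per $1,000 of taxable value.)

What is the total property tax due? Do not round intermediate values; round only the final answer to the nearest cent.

$318.91

Assessed value = $450,606 × 0.23 = $103,639.38
Taxable value = $103,639.38 − $7,000 = $96,639.38
Tax = $96,639.38 × 0.0033 = $318.909954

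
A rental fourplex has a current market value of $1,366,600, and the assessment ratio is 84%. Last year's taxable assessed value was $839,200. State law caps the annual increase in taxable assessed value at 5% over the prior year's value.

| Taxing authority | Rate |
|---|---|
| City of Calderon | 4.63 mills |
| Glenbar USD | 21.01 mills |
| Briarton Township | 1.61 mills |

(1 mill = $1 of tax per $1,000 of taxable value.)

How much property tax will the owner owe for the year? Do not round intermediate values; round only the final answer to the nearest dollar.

Uncapped assessed value = $1,366,600 × 0.84 = $1,147,944
Cap limit = $839,200 × 1.05 = $881,160
Taxable assessed value = min($1,147,944, $881,160) = $881,160 (cap binds)
City of Calderon: $881,160 × 0.00463 = $4,079.7708
Glenbar USD: $881,160 × 0.02101 = $18,513.1716
Briarton Township: $881,160 × 0.00161 = $1,418.6676
Total = $24,011.61

$24,012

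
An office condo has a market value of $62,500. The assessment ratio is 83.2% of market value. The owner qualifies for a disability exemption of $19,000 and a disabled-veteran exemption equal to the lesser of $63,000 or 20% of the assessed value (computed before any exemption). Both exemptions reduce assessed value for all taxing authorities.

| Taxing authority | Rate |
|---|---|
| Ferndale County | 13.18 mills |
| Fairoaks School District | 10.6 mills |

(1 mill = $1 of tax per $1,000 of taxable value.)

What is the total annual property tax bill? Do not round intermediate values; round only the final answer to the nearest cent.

$537.43

Assessed value = $62,500 × 0.832 = $52,000
Disabled-veteran exemption = min($63,000, 20% × $52,000) = min($63,000, $10,400) = $10,400 (percentage binds)
Taxable value = $52,000 − $19,000 − $10,400 = $22,600
Ferndale County: $22,600 × 0.01318 = $297.868
Fairoaks School District: $22,600 × 0.0106 = $239.56
Total = $537.428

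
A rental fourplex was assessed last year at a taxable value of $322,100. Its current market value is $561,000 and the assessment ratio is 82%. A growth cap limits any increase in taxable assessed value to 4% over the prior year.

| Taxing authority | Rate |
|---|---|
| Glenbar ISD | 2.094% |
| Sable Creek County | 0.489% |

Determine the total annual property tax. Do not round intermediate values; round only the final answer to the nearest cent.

Uncapped assessed value = $561,000 × 0.82 = $460,020
Cap limit = $322,100 × 1.04 = $334,984
Taxable assessed value = min($460,020, $334,984) = $334,984 (cap binds)
Glenbar ISD: $334,984 × 0.02094 = $7,014.56496
Sable Creek County: $334,984 × 0.00489 = $1,638.07176
Total = $8,652.63672

$8,652.64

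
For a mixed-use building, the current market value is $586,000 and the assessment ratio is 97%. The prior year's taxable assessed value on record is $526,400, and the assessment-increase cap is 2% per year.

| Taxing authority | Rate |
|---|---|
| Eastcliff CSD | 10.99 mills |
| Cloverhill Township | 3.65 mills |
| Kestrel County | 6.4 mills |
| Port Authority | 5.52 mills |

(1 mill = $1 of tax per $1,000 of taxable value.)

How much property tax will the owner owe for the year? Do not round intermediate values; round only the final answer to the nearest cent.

Uncapped assessed value = $586,000 × 0.97 = $568,420
Cap limit = $526,400 × 1.02 = $536,928
Taxable assessed value = min($568,420, $536,928) = $536,928 (cap binds)
Eastcliff CSD: $536,928 × 0.01099 = $5,900.83872
Cloverhill Township: $536,928 × 0.00365 = $1,959.7872
Kestrel County: $536,928 × 0.0064 = $3,436.3392
Port Authority: $536,928 × 0.00552 = $2,963.84256
Total = $14,260.80768

$14,260.81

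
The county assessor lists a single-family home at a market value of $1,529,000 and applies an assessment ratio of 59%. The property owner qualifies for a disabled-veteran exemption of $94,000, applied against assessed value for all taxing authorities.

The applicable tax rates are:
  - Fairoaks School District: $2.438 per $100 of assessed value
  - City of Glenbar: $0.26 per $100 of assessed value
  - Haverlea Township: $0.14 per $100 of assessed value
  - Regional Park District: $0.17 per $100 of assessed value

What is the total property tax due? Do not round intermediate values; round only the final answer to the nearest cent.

$24,307.95

Assessed value = $1,529,000 × 0.59 = $902,110
Taxable value = $902,110 − $94,000 = $808,110
Fairoaks School District: $808,110 × 0.02438 = $19,701.7218
City of Glenbar: $808,110 × 0.0026 = $2,101.086
Haverlea Township: $808,110 × 0.0014 = $1,131.354
Regional Park District: $808,110 × 0.0017 = $1,373.787
Total = $19,701.7218 + $2,101.086 + $1,131.354 + $1,373.787 = $24,307.9488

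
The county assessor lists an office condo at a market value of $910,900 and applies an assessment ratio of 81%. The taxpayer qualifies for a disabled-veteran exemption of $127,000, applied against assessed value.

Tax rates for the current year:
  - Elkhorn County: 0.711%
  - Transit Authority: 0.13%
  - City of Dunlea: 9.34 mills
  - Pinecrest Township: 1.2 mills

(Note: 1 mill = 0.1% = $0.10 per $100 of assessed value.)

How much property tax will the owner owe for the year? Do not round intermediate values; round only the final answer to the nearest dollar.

Assessed value = $910,900 × 0.81 = $737,829
Taxable value = $737,829 − $127,000 = $610,829
Elkhorn County: $610,829 × 0.00711 = $4,342.99419
Transit Authority: $610,829 × 0.0013 = $794.0777
City of Dunlea: $610,829 × 0.00934 = $5,705.14286
Pinecrest Township: $610,829 × 0.0012 = $732.9948
Total = $11,575.20955

$11,575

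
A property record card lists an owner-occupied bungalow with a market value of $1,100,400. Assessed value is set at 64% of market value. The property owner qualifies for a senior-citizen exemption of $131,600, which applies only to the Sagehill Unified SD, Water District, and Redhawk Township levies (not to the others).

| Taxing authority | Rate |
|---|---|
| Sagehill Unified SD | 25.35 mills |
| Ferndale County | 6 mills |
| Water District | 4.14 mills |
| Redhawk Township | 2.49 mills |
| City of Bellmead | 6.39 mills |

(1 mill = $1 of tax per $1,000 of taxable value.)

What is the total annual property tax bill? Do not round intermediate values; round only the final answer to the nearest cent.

$27,039.27

Assessed value = $1,100,400 × 0.64 = $704,256
Sagehill Unified SD: ($704,256 − $131,600) × 0.02535 = $572,656 × 0.02535 = $14,516.8296
Ferndale County: $704,256 × 0.006 = $4,225.536
Water District: ($704,256 − $131,600) × 0.00414 = $572,656 × 0.00414 = $2,370.79584
Redhawk Township: ($704,256 − $131,600) × 0.00249 = $572,656 × 0.00249 = $1,425.91344
City of Bellmead: $704,256 × 0.00639 = $4,500.19584
Total = $27,039.27072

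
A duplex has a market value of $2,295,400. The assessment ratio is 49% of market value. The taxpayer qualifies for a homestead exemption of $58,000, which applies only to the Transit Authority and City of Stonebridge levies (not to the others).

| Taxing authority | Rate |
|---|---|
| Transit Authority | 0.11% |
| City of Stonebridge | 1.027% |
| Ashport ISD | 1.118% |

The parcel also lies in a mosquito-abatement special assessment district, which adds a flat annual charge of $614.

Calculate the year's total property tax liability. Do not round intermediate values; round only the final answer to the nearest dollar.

$25,318

Assessed value = $2,295,400 × 0.49 = $1,124,746
Transit Authority: ($1,124,746 − $58,000) × 0.0011 = $1,066,746 × 0.0011 = $1,173.4206
City of Stonebridge: ($1,124,746 − $58,000) × 0.01027 = $1,066,746 × 0.01027 = $10,955.48142
Ashport ISD: $1,124,746 × 0.01118 = $12,574.66028
Levies subtotal = $24,703.5623
Total = $24,703.5623 + $614 = $25,317.5623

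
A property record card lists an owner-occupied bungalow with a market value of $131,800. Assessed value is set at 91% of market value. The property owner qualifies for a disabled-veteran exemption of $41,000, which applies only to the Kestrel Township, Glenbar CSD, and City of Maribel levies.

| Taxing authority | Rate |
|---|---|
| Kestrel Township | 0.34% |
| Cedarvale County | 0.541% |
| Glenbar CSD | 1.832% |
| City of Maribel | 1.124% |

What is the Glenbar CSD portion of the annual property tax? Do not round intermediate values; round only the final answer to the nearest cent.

Assessed value = $131,800 × 0.91 = $119,938
Glenbar CSD taxable value = $119,938 − $41,000 = $78,938
Glenbar CSD levy = $78,938 × 0.01832 = $1,446.14416

$1,446.14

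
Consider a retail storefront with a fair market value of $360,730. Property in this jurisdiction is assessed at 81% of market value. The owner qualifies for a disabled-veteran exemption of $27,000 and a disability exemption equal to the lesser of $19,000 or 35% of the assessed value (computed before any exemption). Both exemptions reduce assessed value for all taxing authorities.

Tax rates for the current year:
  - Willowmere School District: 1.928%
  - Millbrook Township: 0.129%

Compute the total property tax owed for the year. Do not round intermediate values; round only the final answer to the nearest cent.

Assessed value = $360,730 × 0.81 = $292,191.3
Disability exemption = min($19,000, 35% × $292,191.3) = min($19,000, $102,266.955) = $19,000 (dollar cap binds)
Taxable value = $292,191.3 − $27,000 − $19,000 = $246,191.3
Willowmere School District: $246,191.3 × 0.01928 = $4,746.568264
Millbrook Township: $246,191.3 × 0.00129 = $317.586777
Total = $5,064.155041

$5,064.16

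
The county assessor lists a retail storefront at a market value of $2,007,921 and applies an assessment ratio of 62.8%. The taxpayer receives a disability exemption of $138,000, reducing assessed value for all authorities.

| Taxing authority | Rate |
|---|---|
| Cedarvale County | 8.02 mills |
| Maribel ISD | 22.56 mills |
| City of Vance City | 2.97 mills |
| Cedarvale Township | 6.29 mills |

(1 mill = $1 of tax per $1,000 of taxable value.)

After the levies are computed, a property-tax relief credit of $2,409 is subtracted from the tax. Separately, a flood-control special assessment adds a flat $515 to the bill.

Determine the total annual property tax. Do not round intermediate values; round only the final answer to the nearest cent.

Assessed value = $2,007,921 × 0.628 = $1,260,974.388
Taxable value = $1,260,974.388 − $138,000 = $1,122,974.388
Cedarvale County: $1,122,974.388 × 0.00802 = $9,006.25459176
Maribel ISD: $1,122,974.388 × 0.02256 = $25,334.30219328
City of Vance City: $1,122,974.388 × 0.00297 = $3,335.23393236
Cedarvale Township: $1,122,974.388 × 0.00629 = $7,063.50890052
Levies subtotal = $44,739.29961792
After credit = $44,739.29961792 − $2,409 = $42,330.29961792
Total = $42,330.29961792 + $515 = $42,845.29961792

$42,845.30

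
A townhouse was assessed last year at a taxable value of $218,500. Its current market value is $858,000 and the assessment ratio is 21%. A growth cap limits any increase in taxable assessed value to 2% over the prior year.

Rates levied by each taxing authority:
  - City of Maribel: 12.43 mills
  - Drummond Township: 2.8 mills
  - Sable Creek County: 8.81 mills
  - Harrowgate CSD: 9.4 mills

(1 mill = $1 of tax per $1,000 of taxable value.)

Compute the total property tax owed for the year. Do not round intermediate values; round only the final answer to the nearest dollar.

Uncapped assessed value = $858,000 × 0.21 = $180,180
Cap limit = $218,500 × 1.02 = $222,870
Taxable assessed value = min($180,180, $222,870) = $180,180 (cap does not bind)
City of Maribel: $180,180 × 0.01243 = $2,239.6374
Drummond Township: $180,180 × 0.0028 = $504.504
Sable Creek County: $180,180 × 0.00881 = $1,587.3858
Harrowgate CSD: $180,180 × 0.0094 = $1,693.692
Total = $6,025.2192

$6,025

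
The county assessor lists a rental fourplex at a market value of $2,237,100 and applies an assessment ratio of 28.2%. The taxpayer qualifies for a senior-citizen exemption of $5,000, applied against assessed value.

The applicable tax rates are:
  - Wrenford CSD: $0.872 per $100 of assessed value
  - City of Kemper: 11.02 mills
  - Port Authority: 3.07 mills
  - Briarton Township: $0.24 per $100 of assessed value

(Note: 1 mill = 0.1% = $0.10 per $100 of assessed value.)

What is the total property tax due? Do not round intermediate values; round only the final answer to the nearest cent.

$15,777.99

Assessed value = $2,237,100 × 0.282 = $630,862.2
Taxable value = $630,862.2 − $5,000 = $625,862.2
Wrenford CSD: $625,862.2 × 0.00872 = $5,457.518384
City of Kemper: $625,862.2 × 0.01102 = $6,897.001444
Port Authority: $625,862.2 × 0.00307 = $1,921.396954
Briarton Township: $625,862.2 × 0.0024 = $1,502.06928
Total = $15,777.986062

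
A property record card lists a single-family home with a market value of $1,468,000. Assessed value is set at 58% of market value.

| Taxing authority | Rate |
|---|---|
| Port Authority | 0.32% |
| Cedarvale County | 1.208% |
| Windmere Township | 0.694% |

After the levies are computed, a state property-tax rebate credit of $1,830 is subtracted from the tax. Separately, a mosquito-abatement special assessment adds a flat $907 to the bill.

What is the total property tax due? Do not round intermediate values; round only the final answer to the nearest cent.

$17,996.00

Assessed value = $1,468,000 × 0.58 = $851,440
Port Authority: $851,440 × 0.0032 = $2,724.608
Cedarvale County: $851,440 × 0.01208 = $10,285.3952
Windmere Township: $851,440 × 0.00694 = $5,908.9936
Levies subtotal = $18,918.9968
After credit = $18,918.9968 − $1,830 = $17,088.9968
Total = $17,088.9968 + $907 = $17,995.9968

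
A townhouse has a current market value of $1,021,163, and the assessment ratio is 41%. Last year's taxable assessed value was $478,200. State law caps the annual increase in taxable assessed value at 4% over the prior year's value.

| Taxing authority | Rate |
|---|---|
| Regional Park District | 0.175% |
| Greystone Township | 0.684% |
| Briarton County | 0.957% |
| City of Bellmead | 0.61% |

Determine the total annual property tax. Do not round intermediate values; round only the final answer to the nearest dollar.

Uncapped assessed value = $1,021,163 × 0.41 = $418,676.83
Cap limit = $478,200 × 1.04 = $497,328
Taxable assessed value = min($418,676.83, $497,328) = $418,676.83 (cap does not bind)
Regional Park District: $418,676.83 × 0.00175 = $732.6844525
Greystone Township: $418,676.83 × 0.00684 = $2,863.7495172
Briarton County: $418,676.83 × 0.00957 = $4,006.7372631
City of Bellmead: $418,676.83 × 0.0061 = $2,553.928663
Total = $10,157.0998958

$10,157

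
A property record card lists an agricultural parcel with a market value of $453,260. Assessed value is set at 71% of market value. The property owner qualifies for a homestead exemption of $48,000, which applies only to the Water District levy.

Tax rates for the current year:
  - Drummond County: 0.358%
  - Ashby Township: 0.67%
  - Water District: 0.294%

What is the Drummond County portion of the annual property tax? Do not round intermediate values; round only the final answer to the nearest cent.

$1,152.10

Assessed value = $453,260 × 0.71 = $321,814.6
Drummond County taxable value = $321,814.6 (exemption does not apply)
Drummond County levy = $321,814.6 × 0.00358 = $1,152.096268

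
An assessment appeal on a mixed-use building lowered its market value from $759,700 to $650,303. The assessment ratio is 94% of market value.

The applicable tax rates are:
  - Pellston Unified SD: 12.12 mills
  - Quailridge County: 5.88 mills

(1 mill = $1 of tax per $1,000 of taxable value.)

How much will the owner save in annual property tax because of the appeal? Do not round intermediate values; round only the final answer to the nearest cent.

$1,851.00

Old assessed value = $759,700 × 0.94 = $714,118
New assessed value = $650,303 × 0.94 = $611,284.82
Combined rate = 0.01212 + 0.00588 = 0.018
Old tax = $714,118 × 0.018 = $12,854.124
New tax = $611,284.82 × 0.018 = $11,003.12676
Reduction = $12,854.124 − $11,003.12676 = $1,850.99724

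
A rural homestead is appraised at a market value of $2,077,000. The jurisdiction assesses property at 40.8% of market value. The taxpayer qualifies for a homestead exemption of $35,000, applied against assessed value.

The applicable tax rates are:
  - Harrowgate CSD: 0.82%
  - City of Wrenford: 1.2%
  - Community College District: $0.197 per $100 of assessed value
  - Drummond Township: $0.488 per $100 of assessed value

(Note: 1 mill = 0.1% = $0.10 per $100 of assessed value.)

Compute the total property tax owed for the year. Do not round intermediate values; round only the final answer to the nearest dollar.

$21,976

Assessed value = $2,077,000 × 0.408 = $847,416
Taxable value = $847,416 − $35,000 = $812,416
Harrowgate CSD: $812,416 × 0.0082 = $6,661.8112
City of Wrenford: $812,416 × 0.012 = $9,748.992
Community College District: $812,416 × 0.00197 = $1,600.45952
Drummond Township: $812,416 × 0.00488 = $3,964.59008
Total = $21,975.8528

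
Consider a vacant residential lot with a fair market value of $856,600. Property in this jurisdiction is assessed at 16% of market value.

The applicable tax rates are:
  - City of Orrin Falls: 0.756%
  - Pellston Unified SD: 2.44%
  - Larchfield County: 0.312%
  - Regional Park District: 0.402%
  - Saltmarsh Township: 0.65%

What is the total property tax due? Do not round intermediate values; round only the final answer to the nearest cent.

Assessed value = $856,600 × 0.16 = $137,056
City of Orrin Falls: $137,056 × 0.00756 = $1,036.14336
Pellston Unified SD: $137,056 × 0.0244 = $3,344.1664
Larchfield County: $137,056 × 0.00312 = $427.61472
Regional Park District: $137,056 × 0.00402 = $550.96512
Saltmarsh Township: $137,056 × 0.0065 = $890.864
Total = $1,036.14336 + $3,344.1664 + $427.61472 + $550.96512 + $890.864 = $6,249.7536

$6,249.75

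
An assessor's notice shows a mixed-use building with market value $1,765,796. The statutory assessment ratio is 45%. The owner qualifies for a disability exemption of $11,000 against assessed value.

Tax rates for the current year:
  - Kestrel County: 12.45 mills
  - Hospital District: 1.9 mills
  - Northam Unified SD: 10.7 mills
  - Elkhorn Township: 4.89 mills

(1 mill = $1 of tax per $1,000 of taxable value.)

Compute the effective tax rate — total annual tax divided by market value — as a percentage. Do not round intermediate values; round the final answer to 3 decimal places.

1.329%

Assessed value = $1,765,796 × 0.45 = $794,608.2
Taxable value = $794,608.2 − $11,000 = $783,608.2
Kestrel County: $783,608.2 × 0.01245 = $9,755.92209
Hospital District: $783,608.2 × 0.0019 = $1,488.85558
Northam Unified SD: $783,608.2 × 0.0107 = $8,384.60774
Elkhorn Township: $783,608.2 × 0.00489 = $3,831.844098
Total tax = $23,461.229508
Effective rate = $23,461.229508 ÷ $1,765,796 = 1.329% of market value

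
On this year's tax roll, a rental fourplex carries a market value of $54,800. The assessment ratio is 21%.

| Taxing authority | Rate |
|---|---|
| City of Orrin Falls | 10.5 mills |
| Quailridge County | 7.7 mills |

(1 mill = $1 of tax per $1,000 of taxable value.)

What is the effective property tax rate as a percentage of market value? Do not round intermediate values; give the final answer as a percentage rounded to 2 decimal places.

0.38%

Assessed value = $54,800 × 0.21 = $11,508
City of Orrin Falls: $11,508 × 0.0105 = $120.834
Quailridge County: $11,508 × 0.0077 = $88.6116
Total tax = $209.4456
Effective rate = $209.4456 ÷ $54,800 = 0.38% of market value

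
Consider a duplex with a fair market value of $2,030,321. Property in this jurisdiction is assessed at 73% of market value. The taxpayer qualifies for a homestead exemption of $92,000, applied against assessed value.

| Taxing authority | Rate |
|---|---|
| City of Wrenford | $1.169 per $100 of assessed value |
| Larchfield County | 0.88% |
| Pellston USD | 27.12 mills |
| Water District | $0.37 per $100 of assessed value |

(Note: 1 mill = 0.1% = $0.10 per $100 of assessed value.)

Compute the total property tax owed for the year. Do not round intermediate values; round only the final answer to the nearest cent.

$71,327.79

Assessed value = $2,030,321 × 0.73 = $1,482,134.33
Taxable value = $1,482,134.33 − $92,000 = $1,390,134.33
City of Wrenford: $1,390,134.33 × 0.01169 = $16,250.6703177
Larchfield County: $1,390,134.33 × 0.0088 = $12,233.182104
Pellston USD: $1,390,134.33 × 0.02712 = $37,700.4430296
Water District: $1,390,134.33 × 0.0037 = $5,143.497021
Total = $71,327.7924723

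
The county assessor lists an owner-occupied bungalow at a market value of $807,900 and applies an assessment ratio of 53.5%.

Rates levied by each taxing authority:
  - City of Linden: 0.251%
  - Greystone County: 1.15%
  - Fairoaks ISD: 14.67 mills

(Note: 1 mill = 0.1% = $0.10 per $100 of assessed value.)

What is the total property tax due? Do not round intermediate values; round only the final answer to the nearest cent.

Assessed value = $807,900 × 0.535 = $432,226.5
City of Linden: $432,226.5 × 0.00251 = $1,084.888515
Greystone County: $432,226.5 × 0.0115 = $4,970.60475
Fairoaks ISD: $432,226.5 × 0.01467 = $6,340.762755
Total = $12,396.25602

$12,396.26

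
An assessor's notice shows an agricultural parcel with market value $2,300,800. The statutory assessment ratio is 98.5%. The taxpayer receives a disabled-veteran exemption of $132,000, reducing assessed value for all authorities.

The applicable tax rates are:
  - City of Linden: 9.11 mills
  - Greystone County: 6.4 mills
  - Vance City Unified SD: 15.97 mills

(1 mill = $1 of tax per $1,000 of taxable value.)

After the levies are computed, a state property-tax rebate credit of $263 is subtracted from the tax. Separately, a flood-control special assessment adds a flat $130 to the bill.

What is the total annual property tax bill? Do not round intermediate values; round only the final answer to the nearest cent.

$67,054.39

Assessed value = $2,300,800 × 0.985 = $2,266,288
Taxable value = $2,266,288 − $132,000 = $2,134,288
City of Linden: $2,134,288 × 0.00911 = $19,443.36368
Greystone County: $2,134,288 × 0.0064 = $13,659.4432
Vance City Unified SD: $2,134,288 × 0.01597 = $34,084.57936
Levies subtotal = $67,187.38624
After credit = $67,187.38624 − $263 = $66,924.38624
Total = $66,924.38624 + $130 = $67,054.38624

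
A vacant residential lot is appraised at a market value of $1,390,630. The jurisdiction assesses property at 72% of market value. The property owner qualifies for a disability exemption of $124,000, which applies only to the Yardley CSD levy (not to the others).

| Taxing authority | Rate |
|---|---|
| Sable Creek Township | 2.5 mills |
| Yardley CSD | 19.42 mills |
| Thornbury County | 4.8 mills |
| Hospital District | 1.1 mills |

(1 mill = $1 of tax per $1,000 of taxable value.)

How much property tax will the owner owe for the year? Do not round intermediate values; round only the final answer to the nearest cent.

$25,446.80

Assessed value = $1,390,630 × 0.72 = $1,001,253.6
Sable Creek Township: $1,001,253.6 × 0.0025 = $2,503.134
Yardley CSD: ($1,001,253.6 − $124,000) × 0.01942 = $877,253.6 × 0.01942 = $17,036.264912
Thornbury County: $1,001,253.6 × 0.0048 = $4,806.01728
Hospital District: $1,001,253.6 × 0.0011 = $1,101.37896
Total = $25,446.795152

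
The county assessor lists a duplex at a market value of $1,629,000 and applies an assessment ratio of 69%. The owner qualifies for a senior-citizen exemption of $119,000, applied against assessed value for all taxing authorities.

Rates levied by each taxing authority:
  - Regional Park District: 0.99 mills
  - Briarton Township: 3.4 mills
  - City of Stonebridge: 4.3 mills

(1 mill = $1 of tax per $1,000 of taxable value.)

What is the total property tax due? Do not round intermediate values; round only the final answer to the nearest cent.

$8,733.54

Assessed value = $1,629,000 × 0.69 = $1,124,010
Taxable value = $1,124,010 − $119,000 = $1,005,010
Regional Park District: $1,005,010 × 0.00099 = $994.9599
Briarton Township: $1,005,010 × 0.0034 = $3,417.034
City of Stonebridge: $1,005,010 × 0.0043 = $4,321.543
Total = $994.9599 + $3,417.034 + $4,321.543 = $8,733.5369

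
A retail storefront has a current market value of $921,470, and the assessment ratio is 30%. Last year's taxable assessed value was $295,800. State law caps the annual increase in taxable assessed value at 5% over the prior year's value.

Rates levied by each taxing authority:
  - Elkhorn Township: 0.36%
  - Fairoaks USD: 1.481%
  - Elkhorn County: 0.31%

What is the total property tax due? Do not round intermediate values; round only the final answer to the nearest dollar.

Uncapped assessed value = $921,470 × 0.3 = $276,441
Cap limit = $295,800 × 1.05 = $310,590
Taxable assessed value = min($276,441, $310,590) = $276,441 (cap does not bind)
Elkhorn Township: $276,441 × 0.0036 = $995.1876
Fairoaks USD: $276,441 × 0.01481 = $4,094.09121
Elkhorn County: $276,441 × 0.0031 = $856.9671
Total = $5,946.24591

$5,946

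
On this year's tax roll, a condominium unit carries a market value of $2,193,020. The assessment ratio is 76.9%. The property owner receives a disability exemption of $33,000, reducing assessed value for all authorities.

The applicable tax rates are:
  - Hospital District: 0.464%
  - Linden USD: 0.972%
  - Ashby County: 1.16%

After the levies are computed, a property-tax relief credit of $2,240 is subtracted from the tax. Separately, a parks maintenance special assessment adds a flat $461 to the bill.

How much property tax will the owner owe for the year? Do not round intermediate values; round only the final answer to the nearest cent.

$41,144.10

Assessed value = $2,193,020 × 0.769 = $1,686,432.38
Taxable value = $1,686,432.38 − $33,000 = $1,653,432.38
Hospital District: $1,653,432.38 × 0.00464 = $7,671.9262432
Linden USD: $1,653,432.38 × 0.00972 = $16,071.3627336
Ashby County: $1,653,432.38 × 0.0116 = $19,179.815608
Levies subtotal = $42,923.1045848
After credit = $42,923.1045848 − $2,240 = $40,683.1045848
Total = $40,683.1045848 + $461 = $41,144.1045848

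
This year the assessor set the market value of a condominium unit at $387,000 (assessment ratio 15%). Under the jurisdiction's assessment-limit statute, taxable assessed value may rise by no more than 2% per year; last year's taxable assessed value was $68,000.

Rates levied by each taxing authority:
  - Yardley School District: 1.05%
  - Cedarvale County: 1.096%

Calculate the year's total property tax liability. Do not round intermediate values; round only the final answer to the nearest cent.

Uncapped assessed value = $387,000 × 0.15 = $58,050
Cap limit = $68,000 × 1.02 = $69,360
Taxable assessed value = min($58,050, $69,360) = $58,050 (cap does not bind)
Yardley School District: $58,050 × 0.0105 = $609.525
Cedarvale County: $58,050 × 0.01096 = $636.228
Total = $1,245.753

$1,245.75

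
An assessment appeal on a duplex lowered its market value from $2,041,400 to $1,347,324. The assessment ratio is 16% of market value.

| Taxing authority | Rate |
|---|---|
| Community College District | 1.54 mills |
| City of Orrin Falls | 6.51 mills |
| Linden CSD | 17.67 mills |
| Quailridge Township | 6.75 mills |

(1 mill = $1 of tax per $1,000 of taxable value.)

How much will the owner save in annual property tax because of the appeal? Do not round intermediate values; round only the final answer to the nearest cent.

Old assessed value = $2,041,400 × 0.16 = $326,624
New assessed value = $1,347,324 × 0.16 = $215,571.84
Combined rate = 0.00154 + 0.00651 + 0.01767 + 0.00675 = 0.03247
Old tax = $326,624 × 0.03247 = $10,605.48128
New tax = $215,571.84 × 0.03247 = $6,999.6176448
Reduction = $10,605.48128 − $6,999.6176448 = $3,605.8636352

$3,605.86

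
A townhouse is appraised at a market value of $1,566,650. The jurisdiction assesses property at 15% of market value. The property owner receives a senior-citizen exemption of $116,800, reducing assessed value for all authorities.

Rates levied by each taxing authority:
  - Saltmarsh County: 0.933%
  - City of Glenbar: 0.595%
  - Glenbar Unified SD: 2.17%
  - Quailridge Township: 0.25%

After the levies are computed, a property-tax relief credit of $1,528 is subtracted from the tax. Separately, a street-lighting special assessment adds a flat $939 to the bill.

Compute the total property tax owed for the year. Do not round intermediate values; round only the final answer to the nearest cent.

$4,077.44

Assessed value = $1,566,650 × 0.15 = $234,997.5
Taxable value = $234,997.5 − $116,800 = $118,197.5
Saltmarsh County: $118,197.5 × 0.00933 = $1,102.782675
City of Glenbar: $118,197.5 × 0.00595 = $703.275125
Glenbar Unified SD: $118,197.5 × 0.0217 = $2,564.88575
Quailridge Township: $118,197.5 × 0.0025 = $295.49375
Levies subtotal = $4,666.4373
After credit = $4,666.4373 − $1,528 = $3,138.4373
Total = $3,138.4373 + $939 = $4,077.4373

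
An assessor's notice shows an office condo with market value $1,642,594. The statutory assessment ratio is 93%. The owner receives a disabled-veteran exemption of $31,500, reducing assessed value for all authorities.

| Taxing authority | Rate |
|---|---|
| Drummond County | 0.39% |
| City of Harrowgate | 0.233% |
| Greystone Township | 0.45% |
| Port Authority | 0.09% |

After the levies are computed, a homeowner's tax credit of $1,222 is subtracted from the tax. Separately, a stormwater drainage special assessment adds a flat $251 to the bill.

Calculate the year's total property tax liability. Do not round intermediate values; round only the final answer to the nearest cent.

Assessed value = $1,642,594 × 0.93 = $1,527,612.42
Taxable value = $1,527,612.42 − $31,500 = $1,496,112.42
Drummond County: $1,496,112.42 × 0.0039 = $5,834.838438
City of Harrowgate: $1,496,112.42 × 0.00233 = $3,485.9419386
Greystone Township: $1,496,112.42 × 0.0045 = $6,732.50589
Port Authority: $1,496,112.42 × 0.0009 = $1,346.501178
Levies subtotal = $17,399.7874446
After credit = $17,399.7874446 − $1,222 = $16,177.7874446
Total = $16,177.7874446 + $251 = $16,428.7874446

$16,428.79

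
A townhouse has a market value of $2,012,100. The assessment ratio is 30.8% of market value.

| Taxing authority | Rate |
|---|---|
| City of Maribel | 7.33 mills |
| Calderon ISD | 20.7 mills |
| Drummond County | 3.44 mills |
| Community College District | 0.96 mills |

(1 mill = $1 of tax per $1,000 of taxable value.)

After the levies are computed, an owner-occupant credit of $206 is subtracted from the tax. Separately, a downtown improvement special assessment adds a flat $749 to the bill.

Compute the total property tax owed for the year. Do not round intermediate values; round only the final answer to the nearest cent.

Assessed value = $2,012,100 × 0.308 = $619,726.8
City of Maribel: $619,726.8 × 0.00733 = $4,542.597444
Calderon ISD: $619,726.8 × 0.0207 = $12,828.34476
Drummond County: $619,726.8 × 0.00344 = $2,131.860192
Community College District: $619,726.8 × 0.00096 = $594.937728
Levies subtotal = $20,097.740124
After credit = $20,097.740124 − $206 = $19,891.740124
Total = $19,891.740124 + $749 = $20,640.740124

$20,640.74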